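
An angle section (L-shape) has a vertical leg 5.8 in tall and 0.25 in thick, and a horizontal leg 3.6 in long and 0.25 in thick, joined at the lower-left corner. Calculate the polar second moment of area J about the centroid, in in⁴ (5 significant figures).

J ≈ 10.668 in⁴

Decompose the section into non-overlapping parts with the origin at the bottom-left of its bounding rectangle.
Vertical leg: 0.25 × 5.8, A = 1.45 in², y = 2.9 in, Ī = 4.064833 in⁴.
Horizontal leg (remainder): 3.35 × 0.25, A = 0.8375 in², y = 0.125 in, Ī = 0.004361979 in⁴.
Centroid: ȳ = ΣA·y / ΣA = 1.884016 in.
Transfer each piece to the centroidal x-axis using Ī + A·d² with d = y − 1.884016:
  vertical leg: d = 1.015984 in → contributes +5.561556 in⁴
  horizontal leg (remainder): d = -1.759016 in → contributes +2.595703 in⁴
Total I = 8.157259 in⁴.
For the y-axis: x̄ = 0.7840164 in.
Repeating about the centroidal y-axis gives I_y = 2.510822 in⁴.
Polar second moment: J = I_x + I_y = 10.66808 in⁴.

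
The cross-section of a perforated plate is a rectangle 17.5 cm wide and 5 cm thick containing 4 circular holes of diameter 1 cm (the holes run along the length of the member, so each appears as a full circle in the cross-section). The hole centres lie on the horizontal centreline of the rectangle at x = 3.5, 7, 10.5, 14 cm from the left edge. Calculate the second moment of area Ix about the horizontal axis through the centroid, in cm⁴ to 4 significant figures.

Ix ≈ 182.1 cm⁴

Treat the section as a set of non-overlapping primitives; coordinates are from the bounding-box lower-left.
Plate: 17.5 × 5, A = 87.5 cm², y = 2.5 cm, Ī = 182.292 cm⁴.
Hole 1 (subtracted): ⌀1, A = 0.785398 cm², y = 2.5 cm, Ī = 0.0490874 cm⁴.
Hole 2 (subtracted): ⌀1, A = 0.785398 cm², y = 2.5 cm, Ī = 0.0490874 cm⁴.
Hole 3 (subtracted): ⌀1, A = 0.785398 cm², y = 2.5 cm, Ī = 0.0490874 cm⁴.
Hole 4 (subtracted): ⌀1, A = 0.785398 cm², y = 2.5 cm, Ī = 0.0490874 cm⁴.
By symmetry the centroid is at mid-height, ȳ = 2.5 cm.
All pieces are centred on the horizontal axis through the centroid, so I = ΣĪ (holes subtracted) = 182.095 cm⁴.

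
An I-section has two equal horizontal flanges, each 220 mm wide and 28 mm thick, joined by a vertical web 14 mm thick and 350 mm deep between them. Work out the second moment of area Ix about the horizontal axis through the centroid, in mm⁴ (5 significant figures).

Break the section into simple shapes (no overlaps), measuring from the bottom-left corner of the bounding box.
Bottom flange: 220 × 28, A = 6 160 mm², y = 14 mm, Ī = 402453.3 mm⁴.
Web: 14 × 350, A = 4 900 mm², y = 203 mm, Ī = 50 020 833 mm⁴.
Top flange: 220 × 28, A = 6 160 mm², y = 392 mm, Ī = 402453.3 mm⁴.
By symmetry the centroid is at mid-height, ȳ = 203 mm.
Transfer each piece to the horizontal axis through the centroid using Ī + A·d² with d = y − 203:
  bottom flange: d = -189 mm → contributes +220 443 813 mm⁴
  web: d = 0 mm → contributes +50 020 833 mm⁴
  top flange: d = 189 mm → contributes +220 443 813 mm⁴
Total I = 490 908 460 mm⁴.

Ix ≈ 4.9091 × 10⁸ mm⁴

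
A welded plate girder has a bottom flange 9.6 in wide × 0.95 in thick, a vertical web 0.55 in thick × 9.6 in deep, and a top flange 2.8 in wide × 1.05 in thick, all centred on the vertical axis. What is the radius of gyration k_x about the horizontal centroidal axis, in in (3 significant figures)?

k_x ≈ 4.28 in

Decompose the section into non-overlapping parts with the origin at the bottom-left of its bounding rectangle.
Bottom plate: 9.6 × 0.95, A = 9.12 in², y = 0.475 in, Ī = 0.6859 in⁴.
Web plate: 0.55 × 9.6, A = 5.28 in², y = 5.75 in, Ī = 40.55 in⁴.
Top plate: 2.8 × 1.05, A = 2.94 in², y = 11.075 in, Ī = 0.27011 in⁴.
Centroid: ȳ = ΣA·y / ΣA = 3.8785 in.
Transfer each piece to the horizontal centroidal axis using Ī + A·d² with d = y − 3.8785:
  bottom plate: d = -3.4035 in → contributes +106.33 in⁴
  web plate: d = 1.8715 in → contributes +59.044 in⁴
  top plate: d = 7.1965 in → contributes +152.53 in⁴
Total I = 317.91 in⁴.
Radius of gyration: k = √(I/A) = √(317.91 / 17.34) = 4.2818 in.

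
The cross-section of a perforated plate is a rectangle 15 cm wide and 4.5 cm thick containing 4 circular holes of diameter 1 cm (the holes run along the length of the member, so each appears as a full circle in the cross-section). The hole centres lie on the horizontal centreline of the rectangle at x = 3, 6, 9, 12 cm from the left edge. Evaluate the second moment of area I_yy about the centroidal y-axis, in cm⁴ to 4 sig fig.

Decompose the section into non-overlapping parts with the origin at the bottom-left of its bounding rectangle.
Plate: 15 × 4.5, A = 67.5 cm², x = 7.5 cm, Ī = 1265.63 cm⁴.
Hole 1 (subtracted): ⌀1, A = 0.785398 cm², x = 3 cm, Ī = 0.0490874 cm⁴.
Hole 2 (subtracted): ⌀1, A = 0.785398 cm², x = 6 cm, Ī = 0.0490874 cm⁴.
Hole 3 (subtracted): ⌀1, A = 0.785398 cm², x = 9 cm, Ī = 0.0490874 cm⁴.
Hole 4 (subtracted): ⌀1, A = 0.785398 cm², x = 12 cm, Ī = 0.0490874 cm⁴.
By symmetry the centroid is at mid-width, x̄ = 7.5 cm.
Transfer each piece to the centroidal y-axis using Ī + A·d² with d = x − 7.5:
  plate: d = 0 cm → contributes +1265.63 cm⁴
  hole 1: d = -4.5 cm → contributes −15.9534 cm⁴
  hole 2: d = -1.5 cm → contributes −1.81623 cm⁴
  hole 3: d = 1.5 cm → contributes −1.81623 cm⁴
  hole 4: d = 4.5 cm → contributes −15.9534 cm⁴
Total I = 1230.09 cm⁴.

I_yy ≈ 1230 cm⁴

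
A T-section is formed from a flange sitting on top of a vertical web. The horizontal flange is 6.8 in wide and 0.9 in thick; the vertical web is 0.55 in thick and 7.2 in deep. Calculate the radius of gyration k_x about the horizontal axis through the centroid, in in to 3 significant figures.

Split into non-overlapping primitives; take the origin at the lower-left of the bounding box.
Flange: 6.8 × 0.9, A = 6.12 in², y = 7.65 in, Ī = 0.4131 in⁴.
Web: 0.55 × 7.2, A = 3.96 in², y = 3.6 in, Ī = 17.107 in⁴.
Centroid: ȳ = ΣA·y / ΣA = 6.0589 in.
Transfer each piece to the horizontal axis through the centroid using Ī + A·d² with d = y − 6.0589:
  flange: d = 1.5911 in → contributes +15.906 in⁴
  web: d = -2.4589 in → contributes +41.051 in⁴
Total I = 56.957 in⁴.
Radius of gyration: k = √(I/A) = √(56.957 / 10.08) = 2.3771 in.

k_x ≈ 2.38 in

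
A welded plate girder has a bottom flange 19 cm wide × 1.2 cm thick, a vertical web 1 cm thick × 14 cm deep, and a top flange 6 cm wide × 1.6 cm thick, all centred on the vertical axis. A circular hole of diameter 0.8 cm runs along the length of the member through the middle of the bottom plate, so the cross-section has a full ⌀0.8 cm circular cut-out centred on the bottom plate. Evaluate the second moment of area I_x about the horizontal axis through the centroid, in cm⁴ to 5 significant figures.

I_x ≈ 1910.5 cm⁴

Treat the section as a set of non-overlapping primitives; coordinates are from the bounding-box lower-left.
Bottom plate: 19 × 1.2, A = 22.8 cm², y = 0.6 cm, Ī = 2.736 cm⁴.
Web plate: 1 × 14, A = 14 cm², y = 8.2 cm, Ī = 228.6667 cm⁴.
Top plate: 6 × 1.6, A = 9.6 cm², y = 16 cm, Ī = 2.048 cm⁴.
Hole (subtracted): ⌀0.8, A = 0.5026548 cm², y = 0.6 cm, Ī = 0.02010619 cm⁴.
Centroid: ȳ = ΣA·y / ΣA = 6.139318 cm.
Transfer each piece to the horizontal axis through the centroid using Ī + A·d² with d = y − 6.139318:
  bottom plate: d = -5.539318 cm → contributes +702.3323 cm⁴
  web plate: d = 2.060682 cm → contributes +288.1164 cm⁴
  top plate: d = 9.860682 cm → contributes +935.4852 cm⁴
  hole: d = -5.539318 cm → contributes −15.44359 cm⁴
Total I = 1910.49 cm⁴.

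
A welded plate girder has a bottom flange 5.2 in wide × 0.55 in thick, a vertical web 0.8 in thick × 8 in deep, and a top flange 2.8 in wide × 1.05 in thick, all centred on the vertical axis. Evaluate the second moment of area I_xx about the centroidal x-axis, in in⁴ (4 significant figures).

Break the section into simple shapes (no overlaps), measuring from the bottom-left corner of the bounding box.
Bottom plate: 5.2 × 0.55, A = 2.86 in², y = 0.275 in, Ī = 0.0720958 in⁴.
Web plate: 0.8 × 8, A = 6.4 in², y = 4.55 in, Ī = 34.1333 in⁴.
Top plate: 2.8 × 1.05, A = 2.94 in², y = 9.075 in, Ī = 0.270113 in⁴.
Centroid: ȳ = ΣA·y / ΣA = 4.63828 in.
Transfer each piece to the centroidal x-axis using Ī + A·d² with d = y − 4.63828:
  bottom plate: d = -4.36328 in → contributes +54.5214 in⁴
  web plate: d = -0.0882787 in → contributes +34.1832 in⁴
  top plate: d = 4.43672 in → contributes +58.1425 in⁴
Total I = 146.847 in⁴.

I_xx ≈ 146.8 in⁴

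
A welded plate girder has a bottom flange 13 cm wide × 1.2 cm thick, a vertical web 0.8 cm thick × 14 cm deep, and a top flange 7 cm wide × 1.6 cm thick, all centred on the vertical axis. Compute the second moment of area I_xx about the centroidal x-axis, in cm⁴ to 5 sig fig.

Split into non-overlapping primitives; take the origin at the lower-left of the bounding box.
Bottom plate: 13 × 1.2, A = 15.6 cm², y = 0.6 cm, Ī = 1.872 cm⁴.
Web plate: 0.8 × 14, A = 11.2 cm², y = 8.2 cm, Ī = 182.9333 cm⁴.
Top plate: 7 × 1.6, A = 11.2 cm², y = 16 cm, Ī = 2.389333 cm⁴.
Centroid: ȳ = ΣA·y / ΣA = 7.378947 cm.
Transfer each piece to the centroidal x-axis using Ī + A·d² with d = y − 7.378947:
  bottom plate: d = -6.778947 cm → contributes +718.7564 cm⁴
  web plate: d = 0.8210526 cm → contributes +190.4836 cm⁴
  top plate: d = 8.621053 cm → contributes +834.8019 cm⁴
Total I = 1744.042 cm⁴.

I_xx ≈ 1744.0 cm⁴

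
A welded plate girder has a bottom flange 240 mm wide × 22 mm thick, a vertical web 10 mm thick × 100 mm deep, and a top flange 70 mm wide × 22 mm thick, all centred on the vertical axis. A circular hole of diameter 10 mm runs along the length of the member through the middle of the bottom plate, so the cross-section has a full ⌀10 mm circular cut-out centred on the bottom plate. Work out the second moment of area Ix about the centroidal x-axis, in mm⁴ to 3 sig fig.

Ix ≈ 1.97 × 10⁷ mm⁴

Break the section into simple shapes (no overlaps), measuring from the bottom-left corner of the bounding box.
Bottom plate: 240 × 22, A = 5 280 mm², y = 11 mm, Ī = 212 960 mm⁴.
Web plate: 10 × 100, A = 1 000 mm², y = 72 mm, Ī = 833 333 mm⁴.
Top plate: 70 × 22, A = 1 540 mm², y = 133 mm, Ī = 62 113 mm⁴.
Hole (subtracted): ⌀10, A = 78.54 mm², y = 11 mm, Ī = 490.87 mm⁴.
Centroid: ȳ = ΣA·y / ΣA = 43.149 mm.
Transfer each piece to the centroidal x-axis using Ī + A·d² with d = y − 43.149:
  bottom plate: d = -32.149 mm → contributes +5 670 138 mm⁴
  web plate: d = 28.851 mm → contributes +1 665 715 mm⁴
  top plate: d = 89.851 mm → contributes +12 494 852 mm⁴
  hole: d = -32.149 mm → contributes −81 666 mm⁴
Total I = 19 749 039 mm⁴.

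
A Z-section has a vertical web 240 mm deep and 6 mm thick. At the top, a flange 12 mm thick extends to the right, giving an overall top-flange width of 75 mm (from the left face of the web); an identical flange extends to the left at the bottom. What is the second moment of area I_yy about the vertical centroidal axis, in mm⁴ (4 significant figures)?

I_yy ≈ 2.990 × 10⁶ mm⁴

Break the section into simple shapes (no overlaps), measuring from the bottom-left corner of the bounding box.
Web: 6 × 240, A = 1 440 mm², x = 72 mm, Ī = 4 320 mm⁴.
Top flange (beyond web): 69 × 12, A = 828 mm², x = 109.5 mm, Ī = 328 509 mm⁴.
Bottom flange (beyond web): 69 × 12, A = 828 mm², x = 34.5 mm, Ī = 328 509 mm⁴.
Centroid: x̄ = ΣA·x / ΣA = 72 mm.
Transfer each piece to the vertical centroidal axis using Ī + A·d² with d = x − 72:
  web: d = 0 mm → contributes +4 320 mm⁴
  top flange (beyond web): d = 37.5 mm → contributes +1 492 884 mm⁴
  bottom flange (beyond web): d = -37.5 mm → contributes +1 492 884 mm⁴
Total I = 2 990 088 mm⁴.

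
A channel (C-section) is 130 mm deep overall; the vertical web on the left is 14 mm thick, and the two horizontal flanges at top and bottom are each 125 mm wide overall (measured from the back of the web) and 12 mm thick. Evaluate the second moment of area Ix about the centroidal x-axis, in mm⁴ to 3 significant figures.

Treat the section as a set of non-overlapping primitives; coordinates are from the bounding-box lower-left.
Web: 14 × 130, A = 1 820 mm², y = 65 mm, Ī = 2 563 167 mm⁴.
Top flange (beyond web): 111 × 12, A = 1 332 mm², y = 124 mm, Ī = 15 984 mm⁴.
Bottom flange (beyond web): 111 × 12, A = 1 332 mm², y = 6 mm, Ī = 15 984 mm⁴.
By symmetry the centroid is at mid-height, ȳ = 65 mm.
Transfer each piece to the centroidal x-axis using Ī + A·d² with d = y − 65:
  web: d = 0 mm → contributes +2 563 167 mm⁴
  top flange (beyond web): d = 59 mm → contributes +4 652 676 mm⁴
  bottom flange (beyond web): d = -59 mm → contributes +4 652 676 mm⁴
Total I = 11 868 519 mm⁴.

Ix ≈ 1.19 × 10⁷ mm⁴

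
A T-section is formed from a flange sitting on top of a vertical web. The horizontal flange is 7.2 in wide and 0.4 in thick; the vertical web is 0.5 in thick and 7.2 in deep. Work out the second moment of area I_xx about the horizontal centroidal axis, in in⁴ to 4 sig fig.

I_xx ≈ 38.69 in⁴

Decompose the section into non-overlapping parts with the origin at the bottom-left of its bounding rectangle.
Flange: 7.2 × 0.4, A = 2.88 in², y = 7.4 in, Ī = 0.0384 in⁴.
Web: 0.5 × 7.2, A = 3.6 in², y = 3.6 in, Ī = 15.552 in⁴.
Centroid: ȳ = ΣA·y / ΣA = 5.28889 in.
Transfer each piece to the horizontal centroidal axis using Ī + A·d² with d = y − 5.28889:
  flange: d = 2.11111 in → contributes +12.874 in⁴
  web: d = -1.68889 in → contributes +25.8204 in⁴
Total I = 38.6944 in⁴.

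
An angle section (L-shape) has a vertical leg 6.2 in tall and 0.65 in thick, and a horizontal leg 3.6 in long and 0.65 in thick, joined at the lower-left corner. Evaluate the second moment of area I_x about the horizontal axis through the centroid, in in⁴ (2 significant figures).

I_x ≈ 23 in⁴

Break the section into simple shapes (no overlaps), measuring from the bottom-left corner of the bounding box.
Vertical leg: 0.65 × 6.2, A = 4.03 in², y = 3.1 in, Ī = 12.91 in⁴.
Horizontal leg (remainder): 2.95 × 0.65, A = 1.918 in², y = 0.325 in, Ī = 0.06751 in⁴.
Centroid: ȳ = ΣA·y / ΣA = 2.205 in.
Transfer each piece to the horizontal axis through the centroid using Ī + A·d² with d = y − 2.205:
  vertical leg: d = 0.8947 in → contributes +16.14 in⁴
  horizontal leg (remainder): d = -1.88 in → contributes +6.847 in⁴
Total I = 22.98 in⁴.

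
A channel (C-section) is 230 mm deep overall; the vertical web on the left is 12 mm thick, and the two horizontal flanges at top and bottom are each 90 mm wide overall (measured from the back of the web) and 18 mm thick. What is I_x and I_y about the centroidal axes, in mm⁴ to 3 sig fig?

I_x ≈ 4.38 × 10⁷ mm⁴, I_y ≈ 4.28 × 10⁶ mm⁴

Break the section into simple shapes (no overlaps), measuring from the bottom-left corner of the bounding box.
Web: 12 × 230, A = 2 760 mm², y = 115 mm, Ī = 12 167 000 mm⁴.
Top flange (beyond web): 78 × 18, A = 1 404 mm², y = 221 mm, Ī = 37 908 mm⁴.
Bottom flange (beyond web): 78 × 18, A = 1 404 mm², y = 9 mm, Ī = 37 908 mm⁴.
By symmetry the centroid is at mid-height, ȳ = 115 mm.
Transfer each piece to the centroidal x-axis using Ī + A·d² with d = y − 115:
  web: d = 0 mm → contributes +12 167 000 mm⁴
  top flange (beyond web): d = 106 mm → contributes +15 813 252 mm⁴
  bottom flange (beyond web): d = -106 mm → contributes +15 813 252 mm⁴
Total I = 43 793 504 mm⁴.
For the y-axis: x̄ = 28.694 mm.
Repeating about the centroidal y-axis gives I_y = 4 275 367 mm⁴.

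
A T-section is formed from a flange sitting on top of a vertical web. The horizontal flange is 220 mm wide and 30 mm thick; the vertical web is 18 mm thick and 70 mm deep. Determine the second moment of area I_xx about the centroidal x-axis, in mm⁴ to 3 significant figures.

Split into non-overlapping primitives; take the origin at the lower-left of the bounding box.
Flange: 220 × 30, A = 6 600 mm², y = 85 mm, Ī = 495 000 mm⁴.
Web: 18 × 70, A = 1 260 mm², y = 35 mm, Ī = 514 500 mm⁴.
Centroid: ȳ = ΣA·y / ΣA = 76.985 mm.
Transfer each piece to the centroidal x-axis using Ī + A·d² with d = y − 76.985:
  flange: d = 8.0153 mm → contributes +919 014 mm⁴
  web: d = -41.985 mm → contributes +2 735 524 mm⁴
Total I = 3 654 538 mm⁴.

I_xx ≈ 3.65 × 10⁶ mm⁴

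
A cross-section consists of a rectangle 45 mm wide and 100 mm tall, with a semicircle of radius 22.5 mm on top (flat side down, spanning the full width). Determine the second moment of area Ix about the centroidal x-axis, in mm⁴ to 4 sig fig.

Ix ≈ 6.175 × 10⁶ mm⁴

Treat the section as a set of non-overlapping primitives; coordinates are from the bounding-box lower-left.
Rectangular body: 45 × 100, A = 4 500 mm², y = 50 mm, Ī = 3 750 000 mm⁴.
Semicircular cap: semicircle r = 22.5, A = 795.216 mm², y = 109.549 mm, Ī = 28129.5 mm⁴.
Centroid: ȳ = ΣA·y / ΣA = 58.9429 mm.
Transfer each piece to the centroidal x-axis using Ī + A·d² with d = y − 58.9429:
  rectangular body: d = -8.94289 mm → contributes +4 109 889 mm⁴
  semicircular cap: d = 50.6064 mm → contributes +2 064 683 mm⁴
Total I = 6 174 572 mm⁴.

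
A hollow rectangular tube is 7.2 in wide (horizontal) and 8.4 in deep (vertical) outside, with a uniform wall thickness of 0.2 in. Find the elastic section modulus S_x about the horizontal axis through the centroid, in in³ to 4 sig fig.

S_x ≈ 15.59 in³

Break the section into simple shapes (no overlaps), measuring from the bottom-left corner of the bounding box.
Outer rectangle: 7.2 × 8.4, A = 60.48 in², y = 4.2 in, Ī = 355.622 in⁴.
Inner void (subtracted): 6.8 × 8, A = 54.4 in², y = 4.2 in, Ī = 290.133 in⁴.
By symmetry the centroid is at mid-height, ȳ = 4.2 in.
All pieces are centred on the horizontal axis through the centroid, so I = ΣĪ (holes subtracted) = 65.4891 in⁴.
Extreme fibre distance c = 4.2 in; S = I/c = 15.5926 in³.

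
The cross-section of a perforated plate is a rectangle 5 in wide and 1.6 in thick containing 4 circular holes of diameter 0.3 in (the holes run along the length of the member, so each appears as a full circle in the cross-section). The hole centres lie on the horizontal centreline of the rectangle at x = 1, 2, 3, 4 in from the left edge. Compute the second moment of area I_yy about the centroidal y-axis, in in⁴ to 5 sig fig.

I_yy ≈ 16.312 in⁴

Decompose the section into non-overlapping parts with the origin at the bottom-left of its bounding rectangle.
Plate: 5 × 1.6, A = 8 in², x = 2.5 in, Ī = 16.66667 in⁴.
Hole 1 (subtracted): ⌀0.3, A = 0.07068583 in², x = 1 in, Ī = 0.0003976078 in⁴.
Hole 2 (subtracted): ⌀0.3, A = 0.07068583 in², x = 2 in, Ī = 0.0003976078 in⁴.
Hole 3 (subtracted): ⌀0.3, A = 0.07068583 in², x = 3 in, Ī = 0.0003976078 in⁴.
Hole 4 (subtracted): ⌀0.3, A = 0.07068583 in², x = 4 in, Ī = 0.0003976078 in⁴.
By symmetry the centroid is at mid-width, x̄ = 2.5 in.
Transfer each piece to the centroidal y-axis using Ī + A·d² with d = x − 2.5:
  plate: d = 0 in → contributes +16.66667 in⁴
  hole 1: d = -1.5 in → contributes −0.1594407 in⁴
  hole 2: d = -0.5 in → contributes −0.01806907 in⁴
  hole 3: d = 0.5 in → contributes −0.01806907 in⁴
  hole 4: d = 1.5 in → contributes −0.1594407 in⁴
Total I = 16.31165 in⁴.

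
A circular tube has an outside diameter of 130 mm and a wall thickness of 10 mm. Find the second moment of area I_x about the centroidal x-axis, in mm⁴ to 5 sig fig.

Decompose the section into non-overlapping parts with the origin at the bottom-left of its bounding rectangle.
Outer circle: ⌀130, A = 13273.23 mm², y = 65 mm, Ī = 14 019 848 mm⁴.
Bore (subtracted): ⌀110, A = 9503.318 mm², y = 65 mm, Ī = 7 186 884 mm⁴.
By symmetry the centroid is at mid-height, ȳ = 65 mm.
All pieces are centred on the centroidal x-axis, so I = ΣĪ (holes subtracted) = 6 832 964 mm⁴.

I_x ≈ 6.8330 × 10⁶ mm⁴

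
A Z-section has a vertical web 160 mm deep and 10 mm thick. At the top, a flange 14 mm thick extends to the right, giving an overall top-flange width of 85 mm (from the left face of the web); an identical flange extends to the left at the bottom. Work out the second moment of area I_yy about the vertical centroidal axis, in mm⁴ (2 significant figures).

I_yy ≈ 4.8 × 10⁶ mm⁴

Split into non-overlapping primitives; take the origin at the lower-left of the bounding box.
Web: 10 × 160, A = 1 600 mm², x = 80 mm, Ī = 13 333 mm⁴.
Top flange (beyond web): 75 × 14, A = 1 050 mm², x = 122.5 mm, Ī = 492 188 mm⁴.
Bottom flange (beyond web): 75 × 14, A = 1 050 mm², x = 37.5 mm, Ī = 492 188 mm⁴.
Centroid: x̄ = ΣA·x / ΣA = 80 mm.
Transfer each piece to the vertical centroidal axis using Ī + A·d² with d = x − 80:
  web: d = 0 mm → contributes +13 333 mm⁴
  top flange (beyond web): d = 42.5 mm → contributes +2 388 750 mm⁴
  bottom flange (beyond web): d = -42.5 mm → contributes +2 388 750 mm⁴
Total I = 4 790 833 mm⁴.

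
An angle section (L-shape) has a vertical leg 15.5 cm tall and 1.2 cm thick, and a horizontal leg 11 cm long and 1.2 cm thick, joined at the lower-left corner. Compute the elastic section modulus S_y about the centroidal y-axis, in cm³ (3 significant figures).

Treat the section as a set of non-overlapping primitives; coordinates are from the bounding-box lower-left.
Vertical leg: 1.2 × 15.5, A = 18.6 cm², x = 0.6 cm, Ī = 2.232 cm⁴.
Horizontal leg (remainder): 9.8 × 1.2, A = 11.76 cm², x = 6.1 cm, Ī = 94.119 cm⁴.
Centroid: x̄ = ΣA·x / ΣA = 2.7304 cm.
Transfer each piece to the centroidal y-axis using Ī + A·d² with d = x − 2.7304:
  vertical leg: d = -2.1304 cm → contributes +86.653 cm⁴
  horizontal leg (remainder): d = 3.3696 cm → contributes +227.64 cm⁴
Total I = 314.29 cm⁴.
Extreme fibre distance c = 8.2696 cm; S = I/c = 38.006 cm³.

S_y ≈ 38.0 cm³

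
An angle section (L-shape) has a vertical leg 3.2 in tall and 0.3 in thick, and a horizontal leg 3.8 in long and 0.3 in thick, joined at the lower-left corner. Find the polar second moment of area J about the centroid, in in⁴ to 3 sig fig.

Decompose the section into non-overlapping parts with the origin at the bottom-left of its bounding rectangle.
Vertical leg: 0.3 × 3.2, A = 0.96 in², y = 1.6 in, Ī = 0.8192 in⁴.
Horizontal leg (remainder): 3.5 × 0.3, A = 1.05 in², y = 0.15 in, Ī = 0.007875 in⁴.
Centroid: ȳ = ΣA·y / ΣA = 0.84254 in.
Transfer each piece to the centroidal x-axis using Ī + A·d² with d = y − 0.84254:
  vertical leg: d = 0.75746 in → contributes +1.37 in⁴
  horizontal leg (remainder): d = -0.69254 in → contributes +0.51146 in⁴
Total I = 1.8815 in⁴.
For the y-axis: x̄ = 1.1425 in.
Repeating about the centroidal y-axis gives I_y = 2.8895 in⁴.
Polar second moment: J = I_x + I_y = 4.7709 in⁴.

J ≈ 4.77 in⁴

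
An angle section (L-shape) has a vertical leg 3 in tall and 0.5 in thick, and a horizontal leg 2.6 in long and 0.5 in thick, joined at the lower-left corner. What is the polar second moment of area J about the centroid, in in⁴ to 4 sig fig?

Decompose the section into non-overlapping parts with the origin at the bottom-left of its bounding rectangle.
Vertical leg: 0.5 × 3, A = 1.5 in², y = 1.5 in, Ī = 1.125 in⁴.
Horizontal leg (remainder): 2.1 × 0.5, A = 1.05 in², y = 0.25 in, Ī = 0.021875 in⁴.
Centroid: ȳ = ΣA·y / ΣA = 0.985294 in.
Transfer each piece to the centroidal x-axis using Ī + A·d² with d = y − 0.985294:
  vertical leg: d = 0.514706 in → contributes +1.52238 in⁴
  horizontal leg (remainder): d = -0.735294 in → contributes +0.589565 in⁴
Total I = 2.11195 in⁴.
For the y-axis: x̄ = 0.785294 in.
Repeating about the centroidal y-axis gives I_y = 1.46095 in⁴.
Polar second moment: J = I_x + I_y = 3.5729 in⁴.

J ≈ 3.573 in⁴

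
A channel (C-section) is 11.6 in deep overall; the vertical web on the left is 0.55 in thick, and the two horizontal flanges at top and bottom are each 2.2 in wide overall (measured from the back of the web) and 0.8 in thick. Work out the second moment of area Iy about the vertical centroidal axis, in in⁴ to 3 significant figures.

Iy ≈ 3.02 in⁴

Split into non-overlapping primitives; take the origin at the lower-left of the bounding box.
Web: 0.55 × 11.6, A = 6.38 in², x = 0.275 in, Ī = 0.16083 in⁴.
Top flange (beyond web): 1.65 × 0.8, A = 1.32 in², x = 1.375 in, Ī = 0.29948 in⁴.
Bottom flange (beyond web): 1.65 × 0.8, A = 1.32 in², x = 1.375 in, Ī = 0.29948 in⁴.
Centroid: x̄ = ΣA·x / ΣA = 0.59695 in.
Transfer each piece to the vertical centroidal axis using Ī + A·d² with d = x − 0.59695:
  web: d = -0.32195 in → contributes +0.82213 in⁴
  top flange (beyond web): d = 0.77805 in → contributes +1.0986 in⁴
  bottom flange (beyond web): d = 0.77805 in → contributes +1.0986 in⁴
Total I = 3.0192 in⁴.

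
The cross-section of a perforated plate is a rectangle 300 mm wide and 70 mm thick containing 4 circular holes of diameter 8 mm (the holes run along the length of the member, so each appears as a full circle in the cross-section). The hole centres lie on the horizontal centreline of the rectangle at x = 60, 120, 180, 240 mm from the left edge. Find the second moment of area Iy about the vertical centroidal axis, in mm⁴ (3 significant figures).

Iy ≈ 1.57 × 10⁸ mm⁴

Decompose the section into non-overlapping parts with the origin at the bottom-left of its bounding rectangle.
Plate: 300 × 70, A = 21 000 mm², x = 150 mm, Ī = 157 500 000 mm⁴.
Hole 1 (subtracted): ⌀8, A = 50.265 mm², x = 60 mm, Ī = 201.06 mm⁴.
Hole 2 (subtracted): ⌀8, A = 50.265 mm², x = 120 mm, Ī = 201.06 mm⁴.
Hole 3 (subtracted): ⌀8, A = 50.265 mm², x = 180 mm, Ī = 201.06 mm⁴.
Hole 4 (subtracted): ⌀8, A = 50.265 mm², x = 240 mm, Ī = 201.06 mm⁴.
By symmetry the centroid is at mid-width, x̄ = 150 mm.
Transfer each piece to the vertical centroidal axis using Ī + A·d² with d = x − 150:
  plate: d = 0 mm → contributes +157 500 000 mm⁴
  hole 1: d = -90 mm → contributes −407 351 mm⁴
  hole 2: d = -30 mm → contributes −45 440 mm⁴
  hole 3: d = 30 mm → contributes −45 440 mm⁴
  hole 4: d = 90 mm → contributes −407 351 mm⁴
Total I = 156 594 417 mm⁴.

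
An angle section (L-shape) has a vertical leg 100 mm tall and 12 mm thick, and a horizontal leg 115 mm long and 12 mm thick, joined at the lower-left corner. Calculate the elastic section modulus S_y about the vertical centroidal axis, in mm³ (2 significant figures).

Decompose the section into non-overlapping parts with the origin at the bottom-left of its bounding rectangle.
Vertical leg: 12 × 100, A = 1 200 mm², x = 6 mm, Ī = 14 400 mm⁴.
Horizontal leg (remainder): 103 × 12, A = 1 236 mm², x = 63.5 mm, Ī = 1 092 727 mm⁴.
Centroid: x̄ = ΣA·x / ΣA = 35.17 mm.
Transfer each piece to the vertical centroidal axis using Ī + A·d² with d = x − 35.17:
  vertical leg: d = -29.17 mm → contributes +1 035 808 mm⁴
  horizontal leg (remainder): d = 28.33 mm → contributes +2 084 385 mm⁴
Total I = 3 120 194 mm⁴.
Extreme fibre distance c = 79.83 mm; S = I/c = 39 088 mm³.

S_y ≈ 3.9 × 10⁴ mm³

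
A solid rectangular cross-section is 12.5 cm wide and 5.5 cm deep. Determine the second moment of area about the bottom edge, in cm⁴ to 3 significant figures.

The section: 12.5 × 5.5, A = 68.75 cm², y = 2.75 cm, Ī = 173.31 cm⁴.
Transfer it to the base of the section using Ī + A·d² with d = y − 0:
  the section: d = 2.75 cm → contributes +693.23 cm⁴
Total I = 693.23 cm⁴.

I_base ≈ 693 cm⁴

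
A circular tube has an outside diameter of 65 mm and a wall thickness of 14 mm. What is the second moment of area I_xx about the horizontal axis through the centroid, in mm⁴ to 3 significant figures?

I_xx ≈ 7.84 × 10⁵ mm⁴

Treat the section as a set of non-overlapping primitives; coordinates are from the bounding-box lower-left.
Outer circle: ⌀65, A = 3318.3 mm², y = 32.5 mm, Ī = 876 241 mm⁴.
Bore (subtracted): ⌀37, A = 1075.2 mm², y = 32.5 mm, Ī = 91 998 mm⁴.
By symmetry the centroid is at mid-height, ȳ = 32.5 mm.
All pieces are centred on the horizontal axis through the centroid, so I = ΣĪ (holes subtracted) = 784 243 mm⁴.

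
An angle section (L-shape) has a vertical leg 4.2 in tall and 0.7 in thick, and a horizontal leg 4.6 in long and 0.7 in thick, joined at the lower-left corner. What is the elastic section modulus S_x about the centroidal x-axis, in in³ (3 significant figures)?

Split into non-overlapping primitives; take the origin at the lower-left of the bounding box.
Vertical leg: 0.7 × 4.2, A = 2.94 in², y = 2.1 in, Ī = 4.3218 in⁴.
Horizontal leg (remainder): 3.9 × 0.7, A = 2.73 in², y = 0.35 in, Ī = 0.11148 in⁴.
Centroid: ȳ = ΣA·y / ΣA = 1.2574 in.
Transfer each piece to the centroidal x-axis using Ī + A·d² with d = y − 1.2574:
  vertical leg: d = 0.84259 in → contributes +6.4091 in⁴
  horizontal leg (remainder): d = -0.90741 in → contributes +2.3593 in⁴
Total I = 8.7684 in⁴.
Extreme fibre distance c = 2.9426 in; S = I/c = 2.9798 in³.

S_x ≈ 2.98 in³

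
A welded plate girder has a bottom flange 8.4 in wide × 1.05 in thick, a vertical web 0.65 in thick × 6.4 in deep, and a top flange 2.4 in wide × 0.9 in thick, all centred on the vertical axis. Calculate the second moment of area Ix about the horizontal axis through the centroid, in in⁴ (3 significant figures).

Ix ≈ 125 in⁴

Break the section into simple shapes (no overlaps), measuring from the bottom-left corner of the bounding box.
Bottom plate: 8.4 × 1.05, A = 8.82 in², y = 0.525 in, Ī = 0.81034 in⁴.
Web plate: 0.65 × 6.4, A = 4.16 in², y = 4.25 in, Ī = 14.199 in⁴.
Top plate: 2.4 × 0.9, A = 2.16 in², y = 7.9 in, Ī = 0.1458 in⁴.
Centroid: ȳ = ΣA·y / ΣA = 2.6007 in.
Transfer each piece to the horizontal axis through the centroid using Ī + A·d² with d = y − 2.6007:
  bottom plate: d = -2.0757 in → contributes +38.811 in⁴
  web plate: d = 1.6493 in → contributes +25.516 in⁴
  top plate: d = 5.2993 in → contributes +60.804 in⁴
Total I = 125.13 in⁴.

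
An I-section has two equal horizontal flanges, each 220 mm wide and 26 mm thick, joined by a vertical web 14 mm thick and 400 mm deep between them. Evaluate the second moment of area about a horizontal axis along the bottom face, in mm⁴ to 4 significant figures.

Split into non-overlapping primitives; take the origin at the lower-left of the bounding box.
Bottom flange: 220 × 26, A = 5 720 mm², y = 13 mm, Ī = 322 227 mm⁴.
Web: 14 × 400, A = 5 600 mm², y = 226 mm, Ī = 74 666 667 mm⁴.
Top flange: 220 × 26, A = 5 720 mm², y = 439 mm, Ī = 322 227 mm⁴.
Transfer each piece to the base of the section using Ī + A·d² with d = y − 0:
  bottom flange: d = 13 mm → contributes +1 288 907 mm⁴
  web: d = 226 mm → contributes +360 692 267 mm⁴
  top flange: d = 439 mm → contributes +1 102 686 347 mm⁴
Total I = 1 464 667 520 mm⁴.

I_base ≈ 1.465 × 10⁹ mm⁴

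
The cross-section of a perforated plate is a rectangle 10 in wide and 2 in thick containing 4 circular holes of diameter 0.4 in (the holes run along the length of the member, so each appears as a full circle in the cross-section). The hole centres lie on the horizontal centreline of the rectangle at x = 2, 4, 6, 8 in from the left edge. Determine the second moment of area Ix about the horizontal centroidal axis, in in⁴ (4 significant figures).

Ix ≈ 6.662 in⁴

Treat the section as a set of non-overlapping primitives; coordinates are from the bounding-box lower-left.
Plate: 10 × 2, A = 20 in², y = 1 in, Ī = 6.66667 in⁴.
Hole 1 (subtracted): ⌀0.4, A = 0.125664 in², y = 1 in, Ī = 0.00125664 in⁴.
Hole 2 (subtracted): ⌀0.4, A = 0.125664 in², y = 1 in, Ī = 0.00125664 in⁴.
Hole 3 (subtracted): ⌀0.4, A = 0.125664 in², y = 1 in, Ī = 0.00125664 in⁴.
Hole 4 (subtracted): ⌀0.4, A = 0.125664 in², y = 1 in, Ī = 0.00125664 in⁴.
By symmetry the centroid is at mid-height, ȳ = 1 in.
All pieces are centred on the horizontal centroidal axis, so I = ΣĪ (holes subtracted) = 6.66164 in⁴.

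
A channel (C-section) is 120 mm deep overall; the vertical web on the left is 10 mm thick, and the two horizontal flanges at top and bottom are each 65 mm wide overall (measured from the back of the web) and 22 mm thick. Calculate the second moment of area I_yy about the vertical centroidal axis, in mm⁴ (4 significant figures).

I_yy ≈ 1.467 × 10⁶ mm⁴

Split into non-overlapping primitives; take the origin at the lower-left of the bounding box.
Web: 10 × 120, A = 1 200 mm², x = 5 mm, Ī = 10 000 mm⁴.
Top flange (beyond web): 55 × 22, A = 1 210 mm², x = 37.5 mm, Ī = 305 021 mm⁴.
Bottom flange (beyond web): 55 × 22, A = 1 210 mm², x = 37.5 mm, Ī = 305 021 mm⁴.
Centroid: x̄ = ΣA·x / ΣA = 26.7265 mm.
Transfer each piece to the vertical centroidal axis using Ī + A·d² with d = x − 26.7265:
  web: d = -21.7265 mm → contributes +576 450 mm⁴
  top flange (beyond web): d = 10.7735 mm → contributes +445 463 mm⁴
  bottom flange (beyond web): d = 10.7735 mm → contributes +445 463 mm⁴
Total I = 1 467 376 mm⁴.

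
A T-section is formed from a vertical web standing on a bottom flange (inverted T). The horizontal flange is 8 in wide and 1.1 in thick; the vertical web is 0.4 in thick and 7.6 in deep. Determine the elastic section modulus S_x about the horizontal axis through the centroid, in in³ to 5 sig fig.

S_x ≈ 8.2857 in³

Decompose the section into non-overlapping parts with the origin at the bottom-left of its bounding rectangle.
Flange: 8 × 1.1, A = 8.8 in², y = 0.55 in, Ī = 0.8873333 in⁴.
Web: 0.4 × 7.6, A = 3.04 in², y = 4.9 in, Ī = 14.63253 in⁴.
Centroid: ȳ = ΣA·y / ΣA = 1.666892 in.
Transfer each piece to the horizontal axis through the centroid using Ī + A·d² with d = y − 1.666892:
  flange: d = -1.116892 in → contributes +11.86487 in⁴
  web: d = 3.233108 in → contributes +46.40962 in⁴
Total I = 58.27449 in⁴.
Extreme fibre distance c = 7.033108 in; S = I/c = 8.285738 in³.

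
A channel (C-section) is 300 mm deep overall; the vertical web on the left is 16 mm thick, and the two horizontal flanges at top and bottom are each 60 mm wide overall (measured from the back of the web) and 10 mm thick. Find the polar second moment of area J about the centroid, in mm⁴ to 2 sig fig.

J ≈ 5.5 × 10⁷ mm⁴

Treat the section as a set of non-overlapping primitives; coordinates are from the bounding-box lower-left.
Web: 16 × 300, A = 4 800 mm², y = 150 mm, Ī = 36 000 000 mm⁴.
Top flange (beyond web): 44 × 10, A = 440 mm², y = 295 mm, Ī = 3 667 mm⁴.
Bottom flange (beyond web): 44 × 10, A = 440 mm², y = 5 mm, Ī = 3 667 mm⁴.
By symmetry the centroid is at mid-height, ȳ = 150 mm.
Transfer each piece to the centroidal x-axis using Ī + A·d² with d = y − 150:
  web: d = 0 mm → contributes +36 000 000 mm⁴
  top flange (beyond web): d = 145 mm → contributes +9 254 667 mm⁴
  bottom flange (beyond web): d = -145 mm → contributes +9 254 667 mm⁴
Total I = 54 509 333 mm⁴.
For the y-axis: x̄ = 12.65 mm.
Repeating about the centroidal y-axis gives I_y = 913 669 mm⁴.
Polar second moment: J = I_x + I_y = 55 423 002 mm⁴.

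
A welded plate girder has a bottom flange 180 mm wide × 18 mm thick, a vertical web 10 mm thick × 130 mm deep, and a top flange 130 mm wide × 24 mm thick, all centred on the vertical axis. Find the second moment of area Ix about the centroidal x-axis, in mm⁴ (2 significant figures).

Decompose the section into non-overlapping parts with the origin at the bottom-left of its bounding rectangle.
Bottom plate: 180 × 18, A = 3 240 mm², y = 9 mm, Ī = 87 480 mm⁴.
Web plate: 10 × 130, A = 1 300 mm², y = 83 mm, Ī = 1 830 833 mm⁴.
Top plate: 130 × 24, A = 3 120 mm², y = 160 mm, Ī = 149 760 mm⁴.
Centroid: ȳ = ΣA·y / ΣA = 83.06 mm.
Transfer each piece to the centroidal x-axis using Ī + A·d² with d = y − 83.06:
  bottom plate: d = -74.06 mm → contributes +17 859 781 mm⁴
  web plate: d = -0.06266 mm → contributes +1 830 838 mm⁴
  top plate: d = 76.94 mm → contributes +18 618 144 mm⁴
Total I = 38 308 763 mm⁴.

Ix ≈ 3.8 × 10⁷ mm⁴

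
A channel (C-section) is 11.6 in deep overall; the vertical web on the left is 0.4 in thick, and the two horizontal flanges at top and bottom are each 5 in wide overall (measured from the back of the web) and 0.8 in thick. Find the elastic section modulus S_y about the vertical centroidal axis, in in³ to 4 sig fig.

S_y ≈ 9.437 in³

Split into non-overlapping primitives; take the origin at the lower-left of the bounding box.
Web: 0.4 × 11.6, A = 4.64 in², x = 0.2 in, Ī = 0.0618667 in⁴.
Top flange (beyond web): 4.6 × 0.8, A = 3.68 in², x = 2.7 in, Ī = 6.48907 in⁴.
Bottom flange (beyond web): 4.6 × 0.8, A = 3.68 in², x = 2.7 in, Ī = 6.48907 in⁴.
Centroid: x̄ = ΣA·x / ΣA = 1.73333 in.
Transfer each piece to the vertical centroidal axis using Ī + A·d² with d = x − 1.73333:
  web: d = -1.53333 in → contributes +10.971 in⁴
  top flange (beyond web): d = 0.966667 in → contributes +9.92782 in⁴
  bottom flange (beyond web): d = 0.966667 in → contributes +9.92782 in⁴
Total I = 30.8267 in⁴.
Extreme fibre distance c = 3.26667 in; S = I/c = 9.43673 in³.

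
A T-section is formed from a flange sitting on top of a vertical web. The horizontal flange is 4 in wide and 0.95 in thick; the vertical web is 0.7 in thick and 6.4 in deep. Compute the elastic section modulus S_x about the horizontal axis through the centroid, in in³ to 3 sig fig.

S_x ≈ 8.87 in³

Decompose the section into non-overlapping parts with the origin at the bottom-left of its bounding rectangle.
Flange: 4 × 0.95, A = 3.8 in², y = 6.875 in, Ī = 0.28579 in⁴.
Web: 0.7 × 6.4, A = 4.48 in², y = 3.2 in, Ī = 15.292 in⁴.
Centroid: ȳ = ΣA·y / ΣA = 4.8866 in.
Transfer each piece to the horizontal axis through the centroid using Ī + A·d² with d = y − 4.8866:
  flange: d = 1.9884 in → contributes +15.31 in⁴
  web: d = -1.6866 in → contributes +28.036 in⁴
Total I = 43.346 in⁴.
Extreme fibre distance c = 4.8866 in; S = I/c = 8.8703 in³.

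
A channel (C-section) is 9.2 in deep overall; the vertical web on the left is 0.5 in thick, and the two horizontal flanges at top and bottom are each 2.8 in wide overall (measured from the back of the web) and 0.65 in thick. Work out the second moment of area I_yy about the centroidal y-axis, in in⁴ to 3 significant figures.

I_yy ≈ 4.97 in⁴

Treat the section as a set of non-overlapping primitives; coordinates are from the bounding-box lower-left.
Web: 0.5 × 9.2, A = 4.6 in², x = 0.25 in, Ī = 0.095833 in⁴.
Top flange (beyond web): 2.3 × 0.65, A = 1.495 in², x = 1.65 in, Ī = 0.65905 in⁴.
Bottom flange (beyond web): 2.3 × 0.65, A = 1.495 in², x = 1.65 in, Ī = 0.65905 in⁴.
Centroid: x̄ = ΣA·x / ΣA = 0.80152 in.
Transfer each piece to the centroidal y-axis using Ī + A·d² with d = x − 0.80152:
  web: d = -0.55152 in → contributes +1.495 in⁴
  top flange (beyond web): d = 0.84848 in → contributes +1.7353 in⁴
  bottom flange (beyond web): d = 0.84848 in → contributes +1.7353 in⁴
Total I = 4.9657 in⁴.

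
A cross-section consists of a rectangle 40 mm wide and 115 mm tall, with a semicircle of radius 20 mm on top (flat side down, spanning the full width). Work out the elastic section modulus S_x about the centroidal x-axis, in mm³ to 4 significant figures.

Split into non-overlapping primitives; take the origin at the lower-left of the bounding box.
Rectangular body: 40 × 115, A = 4 600 mm², y = 57.5 mm, Ī = 5 069 583 mm⁴.
Semicircular cap: semicircle r = 20, A = 628.319 mm², y = 123.488 mm, Ī = 17561.1 mm⁴.
Centroid: ȳ = ΣA·y / ΣA = 65.4302 mm.
Transfer each piece to the centroidal x-axis using Ī + A·d² with d = y − 65.4302:
  rectangular body: d = -7.93021 mm → contributes +5 358 869 mm⁴
  semicircular cap: d = 58.0581 mm → contributes +2 135 458 mm⁴
Total I = 7 494 327 mm⁴.
Extreme fibre distance c = 69.5698 mm; S = I/c = 107 724 mm³.

S_x ≈ 1.077 × 10⁵ mm³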